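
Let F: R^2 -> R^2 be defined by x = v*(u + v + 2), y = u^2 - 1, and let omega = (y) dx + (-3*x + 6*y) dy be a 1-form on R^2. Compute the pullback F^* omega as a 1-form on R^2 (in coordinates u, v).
F^* omega = (12*u^3 - 5*u^2*v - 6*u*v^2 - 12*u*v - 12*u - v) du + (u^3 + 2*u^2*v + 2*u^2 - u - 2*v - 2) dv

Using F^*(f dg) = (f ∘ F) d(g ∘ F), substitute each coordinate x_i by F_i(u, v) in f_i, and replace dx_i by d F_i = (∂F_i/∂u) du + (∂F_i/∂v) dv.
  For the x component: f_1(F) = u^2 - 1; d F_1 = (v) du + (u + 2*v + 2) dv
  For the y component: f_2(F) = 6*u^2 - 3*u*v - 3*v^2 - 6*v - 6; d F_2 = (2*u) du + (0) dv
Combining and collecting du, dv coefficients:
  coeff of du: 12*u^3 - 5*u^2*v - 6*u*v^2 - 12*u*v - 12*u - v
  coeff of dv: u^3 + 2*u^2*v + 2*u^2 - u - 2*v - 2
F^* omega = (12*u^3 - 5*u^2*v - 6*u*v^2 - 12*u*v - 12*u - v) du + (u^3 + 2*u^2*v + 2*u^2 - u - 2*v - 2) dv.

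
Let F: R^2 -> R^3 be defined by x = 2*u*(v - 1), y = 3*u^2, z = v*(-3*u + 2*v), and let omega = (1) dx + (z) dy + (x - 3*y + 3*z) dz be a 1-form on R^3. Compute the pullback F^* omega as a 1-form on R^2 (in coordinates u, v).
F^* omega = (9*u^2*v + 33*u*v^2 + 6*u*v - 18*v^3 + 2*v - 2) du + (27*u^3 - 15*u^2*v + 6*u^2 - 46*u*v^2 - 8*u*v + 2*u + 24*v^3) dv

Using F^*(f dg) = (f ∘ F) d(g ∘ F), substitute each coordinate x_i by F_i(u, v) in f_i, and replace dx_i by d F_i = (∂F_i/∂u) du + (∂F_i/∂v) dv.
  For the x component: f_1(F) = 1; d F_1 = (2*v - 2) du + (2*u) dv
  For the y component: f_2(F) = v*(-3*u + 2*v); d F_2 = (6*u) du + (0) dv
  For the z component: f_3(F) = -9*u^2 - 7*u*v - 2*u + 6*v^2; d F_3 = (-3*v) du + (-3*u + 4*v) dv
Combining and collecting du, dv coefficients:
  coeff of du: 9*u^2*v + 33*u*v^2 + 6*u*v - 18*v^3 + 2*v - 2
  coeff of dv: 27*u^3 - 15*u^2*v + 6*u^2 - 46*u*v^2 - 8*u*v + 2*u + 24*v^3
F^* omega = (9*u^2*v + 33*u*v^2 + 6*u*v - 18*v^3 + 2*v - 2) du + (27*u^3 - 15*u^2*v + 6*u^2 - 46*u*v^2 - 8*u*v + 2*u + 24*v^3) dv.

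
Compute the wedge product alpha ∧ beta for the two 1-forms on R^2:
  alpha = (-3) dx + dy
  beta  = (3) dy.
alpha ∧ beta = (-9) dx ∧ dy

Distribute the wedge, using dx_i ∧ dx_j = -dx_j ∧ dx_i and dx_i ∧ dx_i = 0. For each pair (i, j) with i < j, the coefficient of dx_i ∧ dx_j in alpha ∧ beta is (alpha_i * beta_j - alpha_j * beta_i). Collecting: alpha ∧ beta = (-9) dx ∧ dy.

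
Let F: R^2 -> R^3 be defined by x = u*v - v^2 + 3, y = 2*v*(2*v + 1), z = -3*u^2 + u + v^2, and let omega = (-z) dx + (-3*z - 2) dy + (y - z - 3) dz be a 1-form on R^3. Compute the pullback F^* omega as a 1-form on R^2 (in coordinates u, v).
F^* omega = (-18*u^3 + 3*u^2*v + 9*u^2 - 18*u*v^2 - 13*u*v + 17*u - v^3 + 3*v^2 + 2*v - 3) du + (3*u^3 + 72*u^2*v + 17*u^2 - u*v^2 - 24*u*v - 6*u - 16*v^3 - 2*v^2 - 22*v - 4) dv

Using F^*(f dg) = (f ∘ F) d(g ∘ F), substitute each coordinate x_i by F_i(u, v) in f_i, and replace dx_i by d F_i = (∂F_i/∂u) du + (∂F_i/∂v) dv.
  For the x component: f_1(F) = 3*u^2 - u - v^2; d F_1 = (v) du + (u - 2*v) dv
  For the y component: f_2(F) = 9*u^2 - 3*u - 3*v^2 - 2; d F_2 = (0) du + (8*v + 2) dv
  For the z component: f_3(F) = 3*u^2 - u + 3*v^2 + 2*v - 3; d F_3 = (1 - 6*u) du + (2*v) dv
Combining and collecting du, dv coefficients:
  coeff of du: -18*u^3 + 3*u^2*v + 9*u^2 - 18*u*v^2 - 13*u*v + 17*u - v^3 + 3*v^2 + 2*v - 3
  coeff of dv: 3*u^3 + 72*u^2*v + 17*u^2 - u*v^2 - 24*u*v - 6*u - 16*v^3 - 2*v^2 - 22*v - 4
F^* omega = (-18*u^3 + 3*u^2*v + 9*u^2 - 18*u*v^2 - 13*u*v + 17*u - v^3 + 3*v^2 + 2*v - 3) du + (3*u^3 + 72*u^2*v + 17*u^2 - u*v^2 - 24*u*v - 6*u - 16*v^3 - 2*v^2 - 22*v - 4) dv.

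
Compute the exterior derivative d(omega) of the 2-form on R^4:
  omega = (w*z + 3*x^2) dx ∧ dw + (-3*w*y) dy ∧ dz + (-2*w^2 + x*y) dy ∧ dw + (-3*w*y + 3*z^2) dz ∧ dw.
d(omega) = (-w) dx ∧ dz ∧ dw + (-3*w - 3*y) dy ∧ dz ∧ dw + (y) dx ∧ dy ∧ dw

For a 2-form omega = sum_{i<j} g_{ij} dx_i ∧ dx_j, the exterior derivative is
  d(omega) = sum_{i<j} d(g_{ij}) ∧ dx_i ∧ dx_j = sum_{i<j, k} (∂g_{ij}/∂x_k) dx_k ∧ dx_i ∧ dx_j.
Expand each term, using dx_k ∧ dx_i ∧ dx_j = sgn(permutation) dx_{(a)} ∧ dx_{(b)} ∧ dx_{(c)} with (a < b < c) sorted:
  d(w*z + 3*x^2) includes (∂/∂z)(w*z + 3*x^2) dz = (w) dz, which multiplied by dx ∧ dw gives (-w) dx ∧ dz ∧ dw
  d(-3*w*y) includes (∂/∂w)(-3*w*y) dw = (-3*y) dw, which multiplied by dy ∧ dz gives (-3*y) dy ∧ dz ∧ dw
  d(-2*w^2 + x*y) includes (∂/∂x)(-2*w^2 + x*y) dx = (y) dx, which multiplied by dy ∧ dw gives (y) dx ∧ dy ∧ dw
  d(-3*w*y + 3*z^2) includes (∂/∂y)(-3*w*y + 3*z^2) dy = (-3*w) dy, which multiplied by dz ∧ dw gives (-3*w) dy ∧ dz ∧ dw
Collecting like 3-forms: d(omega) = (-w) dx ∧ dz ∧ dw + (-3*w - 3*y) dy ∧ dz ∧ dw + (y) dx ∧ dy ∧ dw.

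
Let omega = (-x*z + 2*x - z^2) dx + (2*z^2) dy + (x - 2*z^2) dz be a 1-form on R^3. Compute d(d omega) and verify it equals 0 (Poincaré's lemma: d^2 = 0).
d(d omega) = 0

Step 1: d omega = sum_{i<j} (∂f_j/∂x_i - ∂f_i/∂x_j) dx_i ∧ dx_j:
  coeff of dx ∧ dy: 0
  coeff of dx ∧ dz: x + 2*z + 1
  coeff of dy ∧ dz: -4*z
Step 2: Apply d again to each 2-form coefficient. The only possible 3-form in R^3 is dx ∧ dy ∧ dz, with coefficient
  ∂(coeff of dy∧dz)/∂x - ∂(coeff of dx∧dz)/∂y + ∂(coeff of dx∧dy)/∂z
  = ∂/∂x (-4*z) - ∂/∂y (x + 2*z + 1) + ∂/∂z (0).
Each of these terms simplifies to sums of mixed partials that cancel in pairs. The result is 0 (by equality of mixed partials for smooth functions — Schwarz / Clairaut).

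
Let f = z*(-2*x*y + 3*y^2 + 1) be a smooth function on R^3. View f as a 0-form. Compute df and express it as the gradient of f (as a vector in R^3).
df = (-2*y*z) dx + (2*z*(-x + 3*y)) dy + (-2*x*y + 3*y^2 + 1) dz; grad f = (-2*y*z, 2*z*(-x + 3*y), -2*x*y + 3*y^2 + 1)

For a 0-form f, d f = (∂f/∂x) dx + (∂f/∂y) dy + (∂f/∂z) dz. The components of the vector representation are exactly the entries of grad f in Cartesian coordinates:
  ∂f/∂x = -2*y*z
  ∂f/∂y = 2*z*(-x + 3*y)
  ∂f/∂z = -2*x*y + 3*y^2 + 1.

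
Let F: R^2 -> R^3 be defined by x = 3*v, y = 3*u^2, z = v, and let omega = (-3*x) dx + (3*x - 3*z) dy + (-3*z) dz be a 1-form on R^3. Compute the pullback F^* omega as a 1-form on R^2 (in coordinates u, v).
F^* omega = (36*u*v) du + (-30*v) dv

Using F^*(f dg) = (f ∘ F) d(g ∘ F), substitute each coordinate x_i by F_i(u, v) in f_i, and replace dx_i by d F_i = (∂F_i/∂u) du + (∂F_i/∂v) dv.
  For the x component: f_1(F) = -9*v; d F_1 = (0) du + (3) dv
  For the y component: f_2(F) = 6*v; d F_2 = (6*u) du + (0) dv
  For the z component: f_3(F) = -3*v; d F_3 = (0) du + (1) dv
Combining and collecting du, dv coefficients:
  coeff of du: 36*u*v
  coeff of dv: -30*v
F^* omega = (36*u*v) du + (-30*v) dv.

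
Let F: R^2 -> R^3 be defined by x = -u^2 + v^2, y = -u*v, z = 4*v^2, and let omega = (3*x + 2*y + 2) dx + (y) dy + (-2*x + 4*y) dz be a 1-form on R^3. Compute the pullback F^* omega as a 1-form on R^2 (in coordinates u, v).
F^* omega = (u*(6*u^2 + 4*u*v - 5*v^2 - 4)) du + (v*(11*u^2 - 36*u*v - 10*v^2 + 4)) dv

Using F^*(f dg) = (f ∘ F) d(g ∘ F), substitute each coordinate x_i by F_i(u, v) in f_i, and replace dx_i by d F_i = (∂F_i/∂u) du + (∂F_i/∂v) dv.
  For the x component: f_1(F) = -3*u^2 - 2*u*v + 3*v^2 + 2; d F_1 = (-2*u) du + (2*v) dv
  For the y component: f_2(F) = -u*v; d F_2 = (-v) du + (-u) dv
  For the z component: f_3(F) = 2*u^2 - 4*u*v - 2*v^2; d F_3 = (0) du + (8*v) dv
Combining and collecting du, dv coefficients:
  coeff of du: u*(6*u^2 + 4*u*v - 5*v^2 - 4)
  coeff of dv: v*(11*u^2 - 36*u*v - 10*v^2 + 4)
F^* omega = (u*(6*u^2 + 4*u*v - 5*v^2 - 4)) du + (v*(11*u^2 - 36*u*v - 10*v^2 + 4)) dv.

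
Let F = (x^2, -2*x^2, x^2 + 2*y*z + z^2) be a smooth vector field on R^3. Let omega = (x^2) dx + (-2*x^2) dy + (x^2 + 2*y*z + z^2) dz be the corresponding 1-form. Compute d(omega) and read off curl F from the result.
d(omega) = (2*z) dy ∧ dz + (-2*x) dz ∧ dx + (-4*x) dx ∧ dy; curl F = (2*z, -2*x, -4*x)

d omega = sum_{i<j} (∂f_j/∂x_i - ∂f_i/∂x_j) dx_i ∧ dx_j. Under the identification (dy ∧ dz, dz ∧ dx, dx ∧ dy) ↔ (e_x, e_y, e_z), the coefficients are exactly the components of curl F. Compute:
  ∂R/∂y - ∂Q/∂z = (2*z) - (0) = 2*z
  ∂P/∂z - ∂R/∂x = (0) - (2*x) = -2*x
  ∂Q/∂x - ∂P/∂y = (-4*x) - (0) = -4*x.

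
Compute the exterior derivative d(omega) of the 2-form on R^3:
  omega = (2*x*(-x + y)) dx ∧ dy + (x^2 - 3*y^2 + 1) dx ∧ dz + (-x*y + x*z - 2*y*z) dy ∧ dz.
d(omega) = (5*y + z) dx ∧ dy ∧ dz

For a 2-form omega = sum_{i<j} g_{ij} dx_i ∧ dx_j, the exterior derivative is
  d(omega) = sum_{i<j} d(g_{ij}) ∧ dx_i ∧ dx_j = sum_{i<j, k} (∂g_{ij}/∂x_k) dx_k ∧ dx_i ∧ dx_j.
Expand each term, using dx_k ∧ dx_i ∧ dx_j = sgn(permutation) dx_{(a)} ∧ dx_{(b)} ∧ dx_{(c)} with (a < b < c) sorted:
  d(x^2 - 3*y^2 + 1) includes (∂/∂y)(x^2 - 3*y^2 + 1) dy = (-6*y) dy, which multiplied by dx ∧ dz gives (6*y) dx ∧ dy ∧ dz
  d(-x*y + x*z - 2*y*z) includes (∂/∂x)(-x*y + x*z - 2*y*z) dx = (-y + z) dx, which multiplied by dy ∧ dz gives (-y + z) dx ∧ dy ∧ dz
Collecting like 3-forms: d(omega) = (5*y + z) dx ∧ dy ∧ dz.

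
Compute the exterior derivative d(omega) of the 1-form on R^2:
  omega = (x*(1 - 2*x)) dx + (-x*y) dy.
d(omega) = (-y) dx ∧ dy

For a 1-form omega = sum_i f_i dx_i, the exterior derivative is
  d(omega) = sum_{i < j} (∂f_j/∂x_i - ∂f_i/∂x_j) dx_i ∧ dx_j.
  coefficient of dx ∧ dy: ∂f_2/∂x - ∂f_1/∂y = ∂(-x*y)/∂x - ∂(x*(1 - 2*x))/∂y = -y
Assembling: d(omega) = (-y) dx ∧ dy.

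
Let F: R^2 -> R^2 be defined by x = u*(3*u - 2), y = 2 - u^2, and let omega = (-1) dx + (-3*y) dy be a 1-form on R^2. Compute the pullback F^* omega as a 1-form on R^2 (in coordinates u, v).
F^* omega = (-6*u^3 + 6*u + 2) du

Using F^*(f dg) = (f ∘ F) d(g ∘ F), substitute each coordinate x_i by F_i(u, v) in f_i, and replace dx_i by d F_i = (∂F_i/∂u) du + (∂F_i/∂v) dv.
  For the x component: f_1(F) = -1; d F_1 = (6*u - 2) du + (0) dv
  For the y component: f_2(F) = 3*u^2 - 6; d F_2 = (-2*u) du + (0) dv
Combining and collecting du, dv coefficients:
  coeff of du: -6*u^3 + 6*u + 2
  coeff of dv: 0
F^* omega = (-6*u^3 + 6*u + 2) du.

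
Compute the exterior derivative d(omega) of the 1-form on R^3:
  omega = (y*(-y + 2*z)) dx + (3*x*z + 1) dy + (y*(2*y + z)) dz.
d(omega) = (2*y + z) dx ∧ dy + (-2*y) dx ∧ dz + (-3*x + 4*y + z) dy ∧ dz

For a 1-form omega = sum_i f_i dx_i, the exterior derivative is
  d(omega) = sum_{i < j} (∂f_j/∂x_i - ∂f_i/∂x_j) dx_i ∧ dx_j.
  coefficient of dx ∧ dy: ∂f_2/∂x - ∂f_1/∂y = ∂(3*x*z + 1)/∂x - ∂(y*(-y + 2*z))/∂y = 2*y + z
  coefficient of dx ∧ dz: ∂f_3/∂x - ∂f_1/∂z = ∂(y*(2*y + z))/∂x - ∂(y*(-y + 2*z))/∂z = -2*y
  coefficient of dy ∧ dz: ∂f_3/∂y - ∂f_2/∂z = ∂(y*(2*y + z))/∂y - ∂(3*x*z + 1)/∂z = -3*x + 4*y + z
Assembling: d(omega) = (2*y + z) dx ∧ dy + (-2*y) dx ∧ dz + (-3*x + 4*y + z) dy ∧ dz.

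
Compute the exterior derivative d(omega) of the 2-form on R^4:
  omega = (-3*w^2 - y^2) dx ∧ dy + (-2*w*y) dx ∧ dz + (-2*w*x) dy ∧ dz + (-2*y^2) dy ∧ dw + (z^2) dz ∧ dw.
d(omega) = (-6*w) dx ∧ dy ∧ dw + (-2*y) dx ∧ dz ∧ dw + (-2*x) dy ∧ dz ∧ dw

For a 2-form omega = sum_{i<j} g_{ij} dx_i ∧ dx_j, the exterior derivative is
  d(omega) = sum_{i<j} d(g_{ij}) ∧ dx_i ∧ dx_j = sum_{i<j, k} (∂g_{ij}/∂x_k) dx_k ∧ dx_i ∧ dx_j.
Expand each term, using dx_k ∧ dx_i ∧ dx_j = sgn(permutation) dx_{(a)} ∧ dx_{(b)} ∧ dx_{(c)} with (a < b < c) sorted:
  d(-3*w^2 - y^2) includes (∂/∂w)(-3*w^2 - y^2) dw = (-6*w) dw, which multiplied by dx ∧ dy gives (-6*w) dx ∧ dy ∧ dw
  d(-2*w*y) includes (∂/∂y)(-2*w*y) dy = (-2*w) dy, which multiplied by dx ∧ dz gives (2*w) dx ∧ dy ∧ dz
  d(-2*w*y) includes (∂/∂w)(-2*w*y) dw = (-2*y) dw, which multiplied by dx ∧ dz gives (-2*y) dx ∧ dz ∧ dw
  d(-2*w*x) includes (∂/∂x)(-2*w*x) dx = (-2*w) dx, which multiplied by dy ∧ dz gives (-2*w) dx ∧ dy ∧ dz
  d(-2*w*x) includes (∂/∂w)(-2*w*x) dw = (-2*x) dw, which multiplied by dy ∧ dz gives (-2*x) dy ∧ dz ∧ dw
Collecting like 3-forms: d(omega) = (-6*w) dx ∧ dy ∧ dw + (-2*y) dx ∧ dz ∧ dw + (-2*x) dy ∧ dz ∧ dw.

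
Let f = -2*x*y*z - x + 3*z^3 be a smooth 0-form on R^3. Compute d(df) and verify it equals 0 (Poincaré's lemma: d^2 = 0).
d(df) = 0

Step 1: df = sum_i (∂f/∂x_i) dx_i = (-2*y*z - 1) dx + (-2*x*z) dy + (-2*x*y + 9*z^2) dz.
Step 2: Apply d again. Using the 1-form formula, the coefficient of dx ∧ dy in d(df) is ∂^2 f/∂x ∂y - ∂^2 f/∂y ∂x = (-2*z) - (-2*z) = 0 (equality of mixed partials for smooth f).
Similarly for dx ∧ dz and dy ∧ dz — all coefficients vanish. So d(df) = 0.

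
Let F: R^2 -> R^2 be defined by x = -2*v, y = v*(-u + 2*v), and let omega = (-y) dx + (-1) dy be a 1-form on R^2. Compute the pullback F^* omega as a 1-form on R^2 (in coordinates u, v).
F^* omega = (v) du + (-2*u*v + u + 4*v^2 - 4*v) dv

Using F^*(f dg) = (f ∘ F) d(g ∘ F), substitute each coordinate x_i by F_i(u, v) in f_i, and replace dx_i by d F_i = (∂F_i/∂u) du + (∂F_i/∂v) dv.
  For the x component: f_1(F) = v*(u - 2*v); d F_1 = (0) du + (-2) dv
  For the y component: f_2(F) = -1; d F_2 = (-v) du + (-u + 4*v) dv
Combining and collecting du, dv coefficients:
  coeff of du: v
  coeff of dv: -2*u*v + u + 4*v^2 - 4*v
F^* omega = (v) du + (-2*u*v + u + 4*v^2 - 4*v) dv.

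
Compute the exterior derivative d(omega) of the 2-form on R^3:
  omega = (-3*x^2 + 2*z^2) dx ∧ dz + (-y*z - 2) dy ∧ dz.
d(omega) = 0

For a 2-form omega = sum_{i<j} g_{ij} dx_i ∧ dx_j, the exterior derivative is
  d(omega) = sum_{i<j} d(g_{ij}) ∧ dx_i ∧ dx_j = sum_{i<j, k} (∂g_{ij}/∂x_k) dx_k ∧ dx_i ∧ dx_j.
Expand each term, using dx_k ∧ dx_i ∧ dx_j = sgn(permutation) dx_{(a)} ∧ dx_{(b)} ∧ dx_{(c)} with (a < b < c) sorted:

Collecting like 3-forms: d(omega) = 0.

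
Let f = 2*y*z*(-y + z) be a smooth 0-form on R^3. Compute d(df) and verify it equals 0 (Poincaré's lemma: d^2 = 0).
d(df) = 0

Step 1: df = sum_i (∂f/∂x_i) dx_i = (0) dx + (2*z*(-2*y + z)) dy + (2*y*(-y + 2*z)) dz.
Step 2: Apply d again. Using the 1-form formula, the coefficient of dx ∧ dy in d(df) is ∂^2 f/∂x ∂y - ∂^2 f/∂y ∂x = (0) - (0) = 0 (equality of mixed partials for smooth f).
Similarly for dx ∧ dz and dy ∧ dz — all coefficients vanish. So d(df) = 0.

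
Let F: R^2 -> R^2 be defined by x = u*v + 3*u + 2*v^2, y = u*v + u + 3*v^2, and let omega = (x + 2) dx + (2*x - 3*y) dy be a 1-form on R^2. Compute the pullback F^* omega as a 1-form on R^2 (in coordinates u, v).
F^* omega = (8*u*v + 12*u - 3*v^3 + v^2 + 2*v + 6) du + (6*u^2 - 5*u*v^2 + 30*u*v + 2*u - 22*v^3 + 8*v) dv

Using F^*(f dg) = (f ∘ F) d(g ∘ F), substitute each coordinate x_i by F_i(u, v) in f_i, and replace dx_i by d F_i = (∂F_i/∂u) du + (∂F_i/∂v) dv.
  For the x component: f_1(F) = u*v + 3*u + 2*v^2 + 2; d F_1 = (v + 3) du + (u + 4*v) dv
  For the y component: f_2(F) = -u*v + 3*u - 5*v^2; d F_2 = (v + 1) du + (u + 6*v) dv
Combining and collecting du, dv coefficients:
  coeff of du: 8*u*v + 12*u - 3*v^3 + v^2 + 2*v + 6
  coeff of dv: 6*u^2 - 5*u*v^2 + 30*u*v + 2*u - 22*v^3 + 8*v
F^* omega = (8*u*v + 12*u - 3*v^3 + v^2 + 2*v + 6) du + (6*u^2 - 5*u*v^2 + 30*u*v + 2*u - 22*v^3 + 8*v) dv.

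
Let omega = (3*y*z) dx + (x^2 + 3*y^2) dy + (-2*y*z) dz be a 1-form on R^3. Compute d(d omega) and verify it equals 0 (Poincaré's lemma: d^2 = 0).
d(d omega) = 0

Step 1: d omega = sum_{i<j} (∂f_j/∂x_i - ∂f_i/∂x_j) dx_i ∧ dx_j:
  coeff of dx ∧ dy: 2*x - 3*z
  coeff of dx ∧ dz: -3*y
  coeff of dy ∧ dz: -2*z
Step 2: Apply d again to each 2-form coefficient. The only possible 3-form in R^3 is dx ∧ dy ∧ dz, with coefficient
  ∂(coeff of dy∧dz)/∂x - ∂(coeff of dx∧dz)/∂y + ∂(coeff of dx∧dy)/∂z
  = ∂/∂x (-2*z) - ∂/∂y (-3*y) + ∂/∂z (2*x - 3*z).
Each of these terms simplifies to sums of mixed partials that cancel in pairs. The result is 0 (by equality of mixed partials for smooth functions — Schwarz / Clairaut).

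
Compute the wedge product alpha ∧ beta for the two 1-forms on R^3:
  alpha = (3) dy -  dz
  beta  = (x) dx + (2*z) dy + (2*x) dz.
alpha ∧ beta = (-3*x) dx ∧ dy + (6*x + 2*z) dy ∧ dz + (x) dx ∧ dz

Distribute the wedge, using dx_i ∧ dx_j = -dx_j ∧ dx_i and dx_i ∧ dx_i = 0. For each pair (i, j) with i < j, the coefficient of dx_i ∧ dx_j in alpha ∧ beta is (alpha_i * beta_j - alpha_j * beta_i). Collecting: alpha ∧ beta = (-3*x) dx ∧ dy + (6*x + 2*z) dy ∧ dz + (x) dx ∧ dz.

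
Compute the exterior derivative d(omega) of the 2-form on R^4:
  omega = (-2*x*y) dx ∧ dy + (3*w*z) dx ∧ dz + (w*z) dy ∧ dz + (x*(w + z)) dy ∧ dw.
d(omega) = (3*z) dx ∧ dz ∧ dw + (-x + z) dy ∧ dz ∧ dw + (w + z) dx ∧ dy ∧ dw

For a 2-form omega = sum_{i<j} g_{ij} dx_i ∧ dx_j, the exterior derivative is
  d(omega) = sum_{i<j} d(g_{ij}) ∧ dx_i ∧ dx_j = sum_{i<j, k} (∂g_{ij}/∂x_k) dx_k ∧ dx_i ∧ dx_j.
Expand each term, using dx_k ∧ dx_i ∧ dx_j = sgn(permutation) dx_{(a)} ∧ dx_{(b)} ∧ dx_{(c)} with (a < b < c) sorted:
  d(3*w*z) includes (∂/∂w)(3*w*z) dw = (3*z) dw, which multiplied by dx ∧ dz gives (3*z) dx ∧ dz ∧ dw
  d(w*z) includes (∂/∂w)(w*z) dw = (z) dw, which multiplied by dy ∧ dz gives (z) dy ∧ dz ∧ dw
  d(x*(w + z)) includes (∂/∂x)(x*(w + z)) dx = (w + z) dx, which multiplied by dy ∧ dw gives (w + z) dx ∧ dy ∧ dw
  d(x*(w + z)) includes (∂/∂z)(x*(w + z)) dz = (x) dz, which multiplied by dy ∧ dw gives (-x) dy ∧ dz ∧ dw
Collecting like 3-forms: d(omega) = (3*z) dx ∧ dz ∧ dw + (-x + z) dy ∧ dz ∧ dw + (w + z) dx ∧ dy ∧ dw.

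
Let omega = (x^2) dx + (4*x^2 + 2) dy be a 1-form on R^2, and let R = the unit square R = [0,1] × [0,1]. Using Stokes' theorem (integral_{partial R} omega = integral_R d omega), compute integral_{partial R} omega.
integral_(partial R) omega = 4

Stokes: integral_partial_R omega = integral_R d omega with d omega = (∂Q/∂x - ∂P/∂y) dx ∧ dy.
  ∂Q/∂x = 8*x
  ∂P/∂y = 0
  integrand = ∂Q/∂x - ∂P/∂y = 8*x.
Integrating over R: integral_0^1 integral_0^1 (8*x) dx dy = 4.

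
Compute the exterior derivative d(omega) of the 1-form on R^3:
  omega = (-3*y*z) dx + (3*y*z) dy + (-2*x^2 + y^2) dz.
d(omega) = (3*z) dx ∧ dy + (-4*x + 3*y) dx ∧ dz + (-y) dy ∧ dz

For a 1-form omega = sum_i f_i dx_i, the exterior derivative is
  d(omega) = sum_{i < j} (∂f_j/∂x_i - ∂f_i/∂x_j) dx_i ∧ dx_j.
  coefficient of dx ∧ dy: ∂f_2/∂x - ∂f_1/∂y = ∂(3*y*z)/∂x - ∂(-3*y*z)/∂y = 3*z
  coefficient of dx ∧ dz: ∂f_3/∂x - ∂f_1/∂z = ∂(-2*x^2 + y^2)/∂x - ∂(-3*y*z)/∂z = -4*x + 3*y
  coefficient of dy ∧ dz: ∂f_3/∂y - ∂f_2/∂z = ∂(-2*x^2 + y^2)/∂y - ∂(3*y*z)/∂z = -y
Assembling: d(omega) = (3*z) dx ∧ dy + (-4*x + 3*y) dx ∧ dz + (-y) dy ∧ dz.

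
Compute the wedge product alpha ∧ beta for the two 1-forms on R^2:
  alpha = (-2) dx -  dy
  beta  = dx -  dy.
alpha ∧ beta = (3) dx ∧ dy

Distribute the wedge, using dx_i ∧ dx_j = -dx_j ∧ dx_i and dx_i ∧ dx_i = 0. For each pair (i, j) with i < j, the coefficient of dx_i ∧ dx_j in alpha ∧ beta is (alpha_i * beta_j - alpha_j * beta_i). Collecting: alpha ∧ beta = (3) dx ∧ dy.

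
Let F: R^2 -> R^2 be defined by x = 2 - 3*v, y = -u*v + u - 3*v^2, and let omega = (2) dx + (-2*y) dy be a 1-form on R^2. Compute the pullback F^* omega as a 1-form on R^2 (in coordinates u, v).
F^* omega = (-2*u*v^2 + 4*u*v - 2*u - 6*v^3 + 6*v^2) du + (-2*u^2*v + 2*u^2 - 18*u*v^2 + 12*u*v - 36*v^3 - 6) dv

Using F^*(f dg) = (f ∘ F) d(g ∘ F), substitute each coordinate x_i by F_i(u, v) in f_i, and replace dx_i by d F_i = (∂F_i/∂u) du + (∂F_i/∂v) dv.
  For the x component: f_1(F) = 2; d F_1 = (0) du + (-3) dv
  For the y component: f_2(F) = 2*u*v - 2*u + 6*v^2; d F_2 = (1 - v) du + (-u - 6*v) dv
Combining and collecting du, dv coefficients:
  coeff of du: -2*u*v^2 + 4*u*v - 2*u - 6*v^3 + 6*v^2
  coeff of dv: -2*u^2*v + 2*u^2 - 18*u*v^2 + 12*u*v - 36*v^3 - 6
F^* omega = (-2*u*v^2 + 4*u*v - 2*u - 6*v^3 + 6*v^2) du + (-2*u^2*v + 2*u^2 - 18*u*v^2 + 12*u*v - 36*v^3 - 6) dv.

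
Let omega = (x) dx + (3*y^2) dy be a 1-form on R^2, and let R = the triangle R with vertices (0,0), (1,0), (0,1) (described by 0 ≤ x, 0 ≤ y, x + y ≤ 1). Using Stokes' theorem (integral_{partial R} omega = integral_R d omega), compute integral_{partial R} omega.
integral_(partial R) omega = 0

Stokes: integral_partial_R omega = integral_R d omega with d omega = (∂Q/∂x - ∂P/∂y) dx ∧ dy.
  ∂Q/∂x = 0
  ∂P/∂y = 0
  integrand = ∂Q/∂x - ∂P/∂y = 0.
Integrating over R: integral_0^1 integral_0^{1-x} (0) dy dx = 0.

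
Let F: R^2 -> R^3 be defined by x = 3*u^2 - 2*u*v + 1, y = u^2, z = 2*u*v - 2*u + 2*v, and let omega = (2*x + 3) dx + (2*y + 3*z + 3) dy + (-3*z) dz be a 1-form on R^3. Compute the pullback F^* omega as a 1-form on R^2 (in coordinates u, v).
F^* omega = (40*u^3 - 24*u^2*v - 12*u^2 - 4*u*v^2 + 36*u*v + 24*u - 12*v^2 + 2*v) du + (-12*u^3 - 4*u^2*v + 12*u^2 - 24*u*v + 2*u - 12*v) dv

Using F^*(f dg) = (f ∘ F) d(g ∘ F), substitute each coordinate x_i by F_i(u, v) in f_i, and replace dx_i by d F_i = (∂F_i/∂u) du + (∂F_i/∂v) dv.
  For the x component: f_1(F) = 6*u^2 - 4*u*v + 5; d F_1 = (6*u - 2*v) du + (-2*u) dv
  For the y component: f_2(F) = 2*u^2 + 6*u*v - 6*u + 6*v + 3; d F_2 = (2*u) du + (0) dv
  For the z component: f_3(F) = -6*u*v + 6*u - 6*v; d F_3 = (2*v - 2) du + (2*u + 2) dv
Combining and collecting du, dv coefficients:
  coeff of du: 40*u^3 - 24*u^2*v - 12*u^2 - 4*u*v^2 + 36*u*v + 24*u - 12*v^2 + 2*v
  coeff of dv: -12*u^3 - 4*u^2*v + 12*u^2 - 24*u*v + 2*u - 12*v
F^* omega = (40*u^3 - 24*u^2*v - 12*u^2 - 4*u*v^2 + 36*u*v + 24*u - 12*v^2 + 2*v) du + (-12*u^3 - 4*u^2*v + 12*u^2 - 24*u*v + 2*u - 12*v) dv.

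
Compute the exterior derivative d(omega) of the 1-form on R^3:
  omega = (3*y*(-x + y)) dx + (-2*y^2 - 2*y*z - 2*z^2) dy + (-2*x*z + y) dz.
d(omega) = (3*x - 6*y) dx ∧ dy + (-2*z) dx ∧ dz + (2*y + 4*z + 1) dy ∧ dz

For a 1-form omega = sum_i f_i dx_i, the exterior derivative is
  d(omega) = sum_{i < j} (∂f_j/∂x_i - ∂f_i/∂x_j) dx_i ∧ dx_j.
  coefficient of dx ∧ dy: ∂f_2/∂x - ∂f_1/∂y = ∂(-2*y^2 - 2*y*z - 2*z^2)/∂x - ∂(3*y*(-x + y))/∂y = 3*x - 6*y
  coefficient of dx ∧ dz: ∂f_3/∂x - ∂f_1/∂z = ∂(-2*x*z + y)/∂x - ∂(3*y*(-x + y))/∂z = -2*z
  coefficient of dy ∧ dz: ∂f_3/∂y - ∂f_2/∂z = ∂(-2*x*z + y)/∂y - ∂(-2*y^2 - 2*y*z - 2*z^2)/∂z = 2*y + 4*z + 1
Assembling: d(omega) = (3*x - 6*y) dx ∧ dy + (-2*z) dx ∧ dz + (2*y + 4*z + 1) dy ∧ dz.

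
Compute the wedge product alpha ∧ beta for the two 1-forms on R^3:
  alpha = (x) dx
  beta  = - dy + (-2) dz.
alpha ∧ beta = (-x) dx ∧ dy + (-2*x) dx ∧ dz

Distribute the wedge, using dx_i ∧ dx_j = -dx_j ∧ dx_i and dx_i ∧ dx_i = 0. For each pair (i, j) with i < j, the coefficient of dx_i ∧ dx_j in alpha ∧ beta is (alpha_i * beta_j - alpha_j * beta_i). Collecting: alpha ∧ beta = (-x) dx ∧ dy + (-2*x) dx ∧ dz.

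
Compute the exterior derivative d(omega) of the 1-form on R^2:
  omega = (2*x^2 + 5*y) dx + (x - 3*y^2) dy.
d(omega) = (-4) dx ∧ dy

For a 1-form omega = sum_i f_i dx_i, the exterior derivative is
  d(omega) = sum_{i < j} (∂f_j/∂x_i - ∂f_i/∂x_j) dx_i ∧ dx_j.
  coefficient of dx ∧ dy: ∂f_2/∂x - ∂f_1/∂y = ∂(x - 3*y^2)/∂x - ∂(2*x^2 + 5*y)/∂y = -4
Assembling: d(omega) = (-4) dx ∧ dy.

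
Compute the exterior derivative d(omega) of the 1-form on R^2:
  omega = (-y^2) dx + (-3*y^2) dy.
d(omega) = (2*y) dx ∧ dy

For a 1-form omega = sum_i f_i dx_i, the exterior derivative is
  d(omega) = sum_{i < j} (∂f_j/∂x_i - ∂f_i/∂x_j) dx_i ∧ dx_j.
  coefficient of dx ∧ dy: ∂f_2/∂x - ∂f_1/∂y = ∂(-3*y^2)/∂x - ∂(-y^2)/∂y = 2*y
Assembling: d(omega) = (2*y) dx ∧ dy.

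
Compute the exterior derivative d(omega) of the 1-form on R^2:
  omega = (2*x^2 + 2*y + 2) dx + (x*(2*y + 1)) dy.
d(omega) = (2*y - 1) dx ∧ dy

For a 1-form omega = sum_i f_i dx_i, the exterior derivative is
  d(omega) = sum_{i < j} (∂f_j/∂x_i - ∂f_i/∂x_j) dx_i ∧ dx_j.
  coefficient of dx ∧ dy: ∂f_2/∂x - ∂f_1/∂y = ∂(x*(2*y + 1))/∂x - ∂(2*x^2 + 2*y + 2)/∂y = 2*y - 1
Assembling: d(omega) = (2*y - 1) dx ∧ dy.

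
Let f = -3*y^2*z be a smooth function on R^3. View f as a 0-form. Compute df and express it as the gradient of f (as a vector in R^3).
df = (0) dx + (-6*y*z) dy + (-3*y^2) dz; grad f = (0, -6*y*z, -3*y^2)

For a 0-form f, d f = (∂f/∂x) dx + (∂f/∂y) dy + (∂f/∂z) dz. The components of the vector representation are exactly the entries of grad f in Cartesian coordinates:
  ∂f/∂x = 0
  ∂f/∂y = -6*y*z
  ∂f/∂z = -3*y^2.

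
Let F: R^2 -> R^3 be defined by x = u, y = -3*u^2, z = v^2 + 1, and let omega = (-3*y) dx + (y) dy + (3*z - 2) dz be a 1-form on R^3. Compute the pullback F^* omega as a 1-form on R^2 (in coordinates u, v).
F^* omega = (u^2*(18*u + 9)) du + (6*v^3 + 2*v) dv

Using F^*(f dg) = (f ∘ F) d(g ∘ F), substitute each coordinate x_i by F_i(u, v) in f_i, and replace dx_i by d F_i = (∂F_i/∂u) du + (∂F_i/∂v) dv.
  For the x component: f_1(F) = 9*u^2; d F_1 = (1) du + (0) dv
  For the y component: f_2(F) = -3*u^2; d F_2 = (-6*u) du + (0) dv
  For the z component: f_3(F) = 3*v^2 + 1; d F_3 = (0) du + (2*v) dv
Combining and collecting du, dv coefficients:
  coeff of du: u^2*(18*u + 9)
  coeff of dv: 6*v^3 + 2*v
F^* omega = (u^2*(18*u + 9)) du + (6*v^3 + 2*v) dv.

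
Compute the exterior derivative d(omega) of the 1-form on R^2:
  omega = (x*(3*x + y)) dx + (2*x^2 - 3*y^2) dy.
d(omega) = (3*x) dx ∧ dy

For a 1-form omega = sum_i f_i dx_i, the exterior derivative is
  d(omega) = sum_{i < j} (∂f_j/∂x_i - ∂f_i/∂x_j) dx_i ∧ dx_j.
  coefficient of dx ∧ dy: ∂f_2/∂x - ∂f_1/∂y = ∂(2*x^2 - 3*y^2)/∂x - ∂(x*(3*x + y))/∂y = 3*x
Assembling: d(omega) = (3*x) dx ∧ dy.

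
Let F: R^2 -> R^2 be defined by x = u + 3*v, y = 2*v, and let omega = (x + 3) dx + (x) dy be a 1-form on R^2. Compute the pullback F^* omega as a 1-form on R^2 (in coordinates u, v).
F^* omega = (u + 3*v + 3) du + (5*u + 15*v + 9) dv

Using F^*(f dg) = (f ∘ F) d(g ∘ F), substitute each coordinate x_i by F_i(u, v) in f_i, and replace dx_i by d F_i = (∂F_i/∂u) du + (∂F_i/∂v) dv.
  For the x component: f_1(F) = u + 3*v + 3; d F_1 = (1) du + (3) dv
  For the y component: f_2(F) = u + 3*v; d F_2 = (0) du + (2) dv
Combining and collecting du, dv coefficients:
  coeff of du: u + 3*v + 3
  coeff of dv: 5*u + 15*v + 9
F^* omega = (u + 3*v + 3) du + (5*u + 15*v + 9) dv.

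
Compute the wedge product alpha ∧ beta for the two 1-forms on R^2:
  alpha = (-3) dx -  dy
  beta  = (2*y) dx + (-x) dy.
alpha ∧ beta = (3*x + 2*y) dx ∧ dy

Distribute the wedge, using dx_i ∧ dx_j = -dx_j ∧ dx_i and dx_i ∧ dx_i = 0. For each pair (i, j) with i < j, the coefficient of dx_i ∧ dx_j in alpha ∧ beta is (alpha_i * beta_j - alpha_j * beta_i). Collecting: alpha ∧ beta = (3*x + 2*y) dx ∧ dy.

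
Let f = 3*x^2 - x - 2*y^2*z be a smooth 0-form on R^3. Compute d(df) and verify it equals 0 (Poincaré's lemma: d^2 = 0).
d(df) = 0

Step 1: df = sum_i (∂f/∂x_i) dx_i = (6*x - 1) dx + (-4*y*z) dy + (-2*y^2) dz.
Step 2: Apply d again. Using the 1-form formula, the coefficient of dx ∧ dy in d(df) is ∂^2 f/∂x ∂y - ∂^2 f/∂y ∂x = (0) - (0) = 0 (equality of mixed partials for smooth f).
Similarly for dx ∧ dz and dy ∧ dz — all coefficients vanish. So d(df) = 0.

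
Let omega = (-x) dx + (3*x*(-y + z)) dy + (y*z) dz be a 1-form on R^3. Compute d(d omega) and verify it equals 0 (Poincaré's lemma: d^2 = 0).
d(d omega) = 0

Step 1: d omega = sum_{i<j} (∂f_j/∂x_i - ∂f_i/∂x_j) dx_i ∧ dx_j:
  coeff of dx ∧ dy: -3*y + 3*z
  coeff of dx ∧ dz: 0
  coeff of dy ∧ dz: -3*x + z
Step 2: Apply d again to each 2-form coefficient. The only possible 3-form in R^3 is dx ∧ dy ∧ dz, with coefficient
  ∂(coeff of dy∧dz)/∂x - ∂(coeff of dx∧dz)/∂y + ∂(coeff of dx∧dy)/∂z
  = ∂/∂x (-3*x + z) - ∂/∂y (0) + ∂/∂z (-3*y + 3*z).
Each of these terms simplifies to sums of mixed partials that cancel in pairs. The result is 0 (by equality of mixed partials for smooth functions — Schwarz / Clairaut).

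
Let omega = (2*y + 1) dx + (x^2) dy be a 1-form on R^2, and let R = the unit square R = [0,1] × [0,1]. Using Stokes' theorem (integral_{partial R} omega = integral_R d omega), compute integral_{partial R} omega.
integral_(partial R) omega = -1

Stokes: integral_partial_R omega = integral_R d omega with d omega = (∂Q/∂x - ∂P/∂y) dx ∧ dy.
  ∂Q/∂x = 2*x
  ∂P/∂y = 2
  integrand = ∂Q/∂x - ∂P/∂y = 2*x - 2.
Integrating over R: integral_0^1 integral_0^1 (2*x - 2) dx dy = -1.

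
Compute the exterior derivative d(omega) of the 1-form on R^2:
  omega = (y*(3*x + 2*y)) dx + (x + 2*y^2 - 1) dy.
d(omega) = (-3*x - 4*y + 1) dx ∧ dy

For a 1-form omega = sum_i f_i dx_i, the exterior derivative is
  d(omega) = sum_{i < j} (∂f_j/∂x_i - ∂f_i/∂x_j) dx_i ∧ dx_j.
  coefficient of dx ∧ dy: ∂f_2/∂x - ∂f_1/∂y = ∂(x + 2*y^2 - 1)/∂x - ∂(y*(3*x + 2*y))/∂y = -3*x - 4*y + 1
Assembling: d(omega) = (-3*x - 4*y + 1) dx ∧ dy.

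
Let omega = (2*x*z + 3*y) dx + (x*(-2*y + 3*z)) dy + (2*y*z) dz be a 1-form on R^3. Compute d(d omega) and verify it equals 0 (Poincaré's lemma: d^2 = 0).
d(d omega) = 0

Step 1: d omega = sum_{i<j} (∂f_j/∂x_i - ∂f_i/∂x_j) dx_i ∧ dx_j:
  coeff of dx ∧ dy: -2*y + 3*z - 3
  coeff of dx ∧ dz: -2*x
  coeff of dy ∧ dz: -3*x + 2*z
Step 2: Apply d again to each 2-form coefficient. The only possible 3-form in R^3 is dx ∧ dy ∧ dz, with coefficient
  ∂(coeff of dy∧dz)/∂x - ∂(coeff of dx∧dz)/∂y + ∂(coeff of dx∧dy)/∂z
  = ∂/∂x (-3*x + 2*z) - ∂/∂y (-2*x) + ∂/∂z (-2*y + 3*z - 3).
Each of these terms simplifies to sums of mixed partials that cancel in pairs. The result is 0 (by equality of mixed partials for smooth functions — Schwarz / Clairaut).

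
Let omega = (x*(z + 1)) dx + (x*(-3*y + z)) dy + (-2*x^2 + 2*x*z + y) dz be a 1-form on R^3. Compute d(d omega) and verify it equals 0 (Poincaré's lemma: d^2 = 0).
d(d omega) = 0

Step 1: d omega = sum_{i<j} (∂f_j/∂x_i - ∂f_i/∂x_j) dx_i ∧ dx_j:
  coeff of dx ∧ dy: -3*y + z
  coeff of dx ∧ dz: -5*x + 2*z
  coeff of dy ∧ dz: 1 - x
Step 2: Apply d again to each 2-form coefficient. The only possible 3-form in R^3 is dx ∧ dy ∧ dz, with coefficient
  ∂(coeff of dy∧dz)/∂x - ∂(coeff of dx∧dz)/∂y + ∂(coeff of dx∧dy)/∂z
  = ∂/∂x (1 - x) - ∂/∂y (-5*x + 2*z) + ∂/∂z (-3*y + z).
Each of these terms simplifies to sums of mixed partials that cancel in pairs. The result is 0 (by equality of mixed partials for smooth functions — Schwarz / Clairaut).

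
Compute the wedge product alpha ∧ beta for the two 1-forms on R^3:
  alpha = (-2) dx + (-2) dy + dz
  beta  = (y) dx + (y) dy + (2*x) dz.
alpha ∧ beta = (-4*x - y) dx ∧ dz + (-4*x - y) dy ∧ dz

Distribute the wedge, using dx_i ∧ dx_j = -dx_j ∧ dx_i and dx_i ∧ dx_i = 0. For each pair (i, j) with i < j, the coefficient of dx_i ∧ dx_j in alpha ∧ beta is (alpha_i * beta_j - alpha_j * beta_i). Collecting: alpha ∧ beta = (-4*x - y) dx ∧ dz + (-4*x - y) dy ∧ dz.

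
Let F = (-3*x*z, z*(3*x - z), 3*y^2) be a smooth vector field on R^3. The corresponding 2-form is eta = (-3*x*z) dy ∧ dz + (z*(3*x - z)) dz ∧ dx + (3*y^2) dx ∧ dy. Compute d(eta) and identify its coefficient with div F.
d(eta) = (-3*z) dx ∧ dy ∧ dz; div F = -3*z

For a 2-form in R^3 of the form above, applying d gives a 3-form with coefficient ∂P/∂x + ∂Q/∂y + ∂R/∂z:
  ∂P/∂x = -3*z
  ∂Q/∂y = 0
  ∂R/∂z = 0
Sum = -3*z, which is exactly div F.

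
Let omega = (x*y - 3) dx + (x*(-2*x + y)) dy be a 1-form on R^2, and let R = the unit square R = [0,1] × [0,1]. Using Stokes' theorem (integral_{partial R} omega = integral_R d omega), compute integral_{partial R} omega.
integral_(partial R) omega = -2

Stokes: integral_partial_R omega = integral_R d omega with d omega = (∂Q/∂x - ∂P/∂y) dx ∧ dy.
  ∂Q/∂x = -4*x + y
  ∂P/∂y = x
  integrand = ∂Q/∂x - ∂P/∂y = -5*x + y.
Integrating over R: integral_0^1 integral_0^1 (-5*x + y) dx dy = -2.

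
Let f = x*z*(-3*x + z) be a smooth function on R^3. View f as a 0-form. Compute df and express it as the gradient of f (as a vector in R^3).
df = (z*(-6*x + z)) dx + (0) dy + (x*(-3*x + 2*z)) dz; grad f = (z*(-6*x + z), 0, x*(-3*x + 2*z))

For a 0-form f, d f = (∂f/∂x) dx + (∂f/∂y) dy + (∂f/∂z) dz. The components of the vector representation are exactly the entries of grad f in Cartesian coordinates:
  ∂f/∂x = z*(-6*x + z)
  ∂f/∂y = 0
  ∂f/∂z = x*(-3*x + 2*z).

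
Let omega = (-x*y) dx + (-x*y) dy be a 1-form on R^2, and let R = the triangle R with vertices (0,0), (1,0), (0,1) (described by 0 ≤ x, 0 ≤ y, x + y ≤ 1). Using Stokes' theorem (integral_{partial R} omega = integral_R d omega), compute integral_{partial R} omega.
integral_(partial R) omega = 0

Stokes: integral_partial_R omega = integral_R d omega with d omega = (∂Q/∂x - ∂P/∂y) dx ∧ dy.
  ∂Q/∂x = -y
  ∂P/∂y = -x
  integrand = ∂Q/∂x - ∂P/∂y = x - y.
Integrating over R: integral_0^1 integral_0^{1-x} (x - y) dy dx = 0.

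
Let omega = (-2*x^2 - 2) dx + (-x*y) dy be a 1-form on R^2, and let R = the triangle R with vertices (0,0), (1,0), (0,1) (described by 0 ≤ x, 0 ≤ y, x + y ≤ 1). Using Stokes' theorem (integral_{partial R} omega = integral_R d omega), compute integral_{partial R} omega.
integral_(partial R) omega = -1/6

Stokes: integral_partial_R omega = integral_R d omega with d omega = (∂Q/∂x - ∂P/∂y) dx ∧ dy.
  ∂Q/∂x = -y
  ∂P/∂y = 0
  integrand = ∂Q/∂x - ∂P/∂y = -y.
Integrating over R: integral_0^1 integral_0^{1-x} (-y) dy dx = -1/6.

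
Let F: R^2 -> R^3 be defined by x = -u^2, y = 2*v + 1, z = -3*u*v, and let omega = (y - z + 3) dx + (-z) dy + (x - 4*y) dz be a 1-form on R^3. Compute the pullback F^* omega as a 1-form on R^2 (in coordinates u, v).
F^* omega = (-3*u^2*v - 4*u*v - 8*u + 24*v^2 + 12*v) du + (3*u*(u^2 + 10*v + 4)) dv

Using F^*(f dg) = (f ∘ F) d(g ∘ F), substitute each coordinate x_i by F_i(u, v) in f_i, and replace dx_i by d F_i = (∂F_i/∂u) du + (∂F_i/∂v) dv.
  For the x component: f_1(F) = 3*u*v + 2*v + 4; d F_1 = (-2*u) du + (0) dv
  For the y component: f_2(F) = 3*u*v; d F_2 = (0) du + (2) dv
  For the z component: f_3(F) = -u^2 - 8*v - 4; d F_3 = (-3*v) du + (-3*u) dv
Combining and collecting du, dv coefficients:
  coeff of du: -3*u^2*v - 4*u*v - 8*u + 24*v^2 + 12*v
  coeff of dv: 3*u*(u^2 + 10*v + 4)
F^* omega = (-3*u^2*v - 4*u*v - 8*u + 24*v^2 + 12*v) du + (3*u*(u^2 + 10*v + 4)) dv.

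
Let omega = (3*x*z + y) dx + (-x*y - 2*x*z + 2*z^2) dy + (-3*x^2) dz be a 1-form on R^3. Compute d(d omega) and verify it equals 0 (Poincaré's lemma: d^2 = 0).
d(d omega) = 0

Step 1: d omega = sum_{i<j} (∂f_j/∂x_i - ∂f_i/∂x_j) dx_i ∧ dx_j:
  coeff of dx ∧ dy: -y - 2*z - 1
  coeff of dx ∧ dz: -9*x
  coeff of dy ∧ dz: 2*x - 4*z
Step 2: Apply d again to each 2-form coefficient. The only possible 3-form in R^3 is dx ∧ dy ∧ dz, with coefficient
  ∂(coeff of dy∧dz)/∂x - ∂(coeff of dx∧dz)/∂y + ∂(coeff of dx∧dy)/∂z
  = ∂/∂x (2*x - 4*z) - ∂/∂y (-9*x) + ∂/∂z (-y - 2*z - 1).
Each of these terms simplifies to sums of mixed partials that cancel in pairs. The result is 0 (by equality of mixed partials for smooth functions — Schwarz / Clairaut).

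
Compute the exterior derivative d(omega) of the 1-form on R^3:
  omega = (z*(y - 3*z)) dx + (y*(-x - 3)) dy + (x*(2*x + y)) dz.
d(omega) = (-y - z) dx ∧ dy + (4*x + 6*z) dx ∧ dz + (x) dy ∧ dz

For a 1-form omega = sum_i f_i dx_i, the exterior derivative is
  d(omega) = sum_{i < j} (∂f_j/∂x_i - ∂f_i/∂x_j) dx_i ∧ dx_j.
  coefficient of dx ∧ dy: ∂f_2/∂x - ∂f_1/∂y = ∂(y*(-x - 3))/∂x - ∂(z*(y - 3*z))/∂y = -y - z
  coefficient of dx ∧ dz: ∂f_3/∂x - ∂f_1/∂z = ∂(x*(2*x + y))/∂x - ∂(z*(y - 3*z))/∂z = 4*x + 6*z
  coefficient of dy ∧ dz: ∂f_3/∂y - ∂f_2/∂z = ∂(x*(2*x + y))/∂y - ∂(y*(-x - 3))/∂z = x
Assembling: d(omega) = (-y - z) dx ∧ dy + (4*x + 6*z) dx ∧ dz + (x) dy ∧ dz.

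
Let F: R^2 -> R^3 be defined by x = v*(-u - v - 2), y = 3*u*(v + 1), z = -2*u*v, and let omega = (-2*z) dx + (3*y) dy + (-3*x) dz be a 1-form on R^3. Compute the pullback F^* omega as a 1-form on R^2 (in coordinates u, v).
F^* omega = (17*u*v^2 + 54*u*v + 27*u - 6*v^3 - 12*v^2) du + (u*(17*u*v + 27*u - 14*v^2 - 20*v)) dv

Using F^*(f dg) = (f ∘ F) d(g ∘ F), substitute each coordinate x_i by F_i(u, v) in f_i, and replace dx_i by d F_i = (∂F_i/∂u) du + (∂F_i/∂v) dv.
  For the x component: f_1(F) = 4*u*v; d F_1 = (-v) du + (-u - 2*v - 2) dv
  For the y component: f_2(F) = 9*u*(v + 1); d F_2 = (3*v + 3) du + (3*u) dv
  For the z component: f_3(F) = 3*v*(u + v + 2); d F_3 = (-2*v) du + (-2*u) dv
Combining and collecting du, dv coefficients:
  coeff of du: 17*u*v^2 + 54*u*v + 27*u - 6*v^3 - 12*v^2
  coeff of dv: u*(17*u*v + 27*u - 14*v^2 - 20*v)
F^* omega = (17*u*v^2 + 54*u*v + 27*u - 6*v^3 - 12*v^2) du + (u*(17*u*v + 27*u - 14*v^2 - 20*v)) dv.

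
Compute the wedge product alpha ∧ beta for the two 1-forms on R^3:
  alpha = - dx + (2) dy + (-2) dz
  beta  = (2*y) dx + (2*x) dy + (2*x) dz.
alpha ∧ beta = (-2*x - 4*y) dx ∧ dy + (-2*x + 4*y) dx ∧ dz + (8*x) dy ∧ dz

Distribute the wedge, using dx_i ∧ dx_j = -dx_j ∧ dx_i and dx_i ∧ dx_i = 0. For each pair (i, j) with i < j, the coefficient of dx_i ∧ dx_j in alpha ∧ beta is (alpha_i * beta_j - alpha_j * beta_i). Collecting: alpha ∧ beta = (-2*x - 4*y) dx ∧ dy + (-2*x + 4*y) dx ∧ dz + (8*x) dy ∧ dz.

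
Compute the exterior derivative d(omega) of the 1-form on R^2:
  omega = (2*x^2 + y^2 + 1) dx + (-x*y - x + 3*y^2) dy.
d(omega) = (-3*y - 1) dx ∧ dy

For a 1-form omega = sum_i f_i dx_i, the exterior derivative is
  d(omega) = sum_{i < j} (∂f_j/∂x_i - ∂f_i/∂x_j) dx_i ∧ dx_j.
  coefficient of dx ∧ dy: ∂f_2/∂x - ∂f_1/∂y = ∂(-x*y - x + 3*y^2)/∂x - ∂(2*x^2 + y^2 + 1)/∂y = -3*y - 1
Assembling: d(omega) = (-3*y - 1) dx ∧ dy.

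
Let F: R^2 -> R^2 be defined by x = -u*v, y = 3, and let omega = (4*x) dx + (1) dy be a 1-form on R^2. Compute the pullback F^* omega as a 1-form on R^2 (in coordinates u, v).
F^* omega = (4*u*v^2) du + (4*u^2*v) dv

Using F^*(f dg) = (f ∘ F) d(g ∘ F), substitute each coordinate x_i by F_i(u, v) in f_i, and replace dx_i by d F_i = (∂F_i/∂u) du + (∂F_i/∂v) dv.
  For the x component: f_1(F) = -4*u*v; d F_1 = (-v) du + (-u) dv
  For the y component: f_2(F) = 1; d F_2 = (0) du + (0) dv
Combining and collecting du, dv coefficients:
  coeff of du: 4*u*v^2
  coeff of dv: 4*u^2*v
F^* omega = (4*u*v^2) du + (4*u^2*v) dv.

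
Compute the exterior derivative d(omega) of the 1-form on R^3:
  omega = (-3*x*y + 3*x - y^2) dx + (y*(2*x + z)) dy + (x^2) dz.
d(omega) = (3*x + 4*y) dx ∧ dy + (2*x) dx ∧ dz + (-y) dy ∧ dz

For a 1-form omega = sum_i f_i dx_i, the exterior derivative is
  d(omega) = sum_{i < j} (∂f_j/∂x_i - ∂f_i/∂x_j) dx_i ∧ dx_j.
  coefficient of dx ∧ dy: ∂f_2/∂x - ∂f_1/∂y = ∂(y*(2*x + z))/∂x - ∂(-3*x*y + 3*x - y^2)/∂y = 3*x + 4*y
  coefficient of dx ∧ dz: ∂f_3/∂x - ∂f_1/∂z = ∂(x^2)/∂x - ∂(-3*x*y + 3*x - y^2)/∂z = 2*x
  coefficient of dy ∧ dz: ∂f_3/∂y - ∂f_2/∂z = ∂(x^2)/∂y - ∂(y*(2*x + z))/∂z = -y
Assembling: d(omega) = (3*x + 4*y) dx ∧ dy + (2*x) dx ∧ dz + (-y) dy ∧ dz.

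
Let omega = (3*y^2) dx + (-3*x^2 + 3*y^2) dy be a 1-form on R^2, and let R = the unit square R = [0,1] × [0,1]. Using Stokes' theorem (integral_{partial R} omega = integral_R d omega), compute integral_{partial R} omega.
integral_(partial R) omega = -6

Stokes: integral_partial_R omega = integral_R d omega with d omega = (∂Q/∂x - ∂P/∂y) dx ∧ dy.
  ∂Q/∂x = -6*x
  ∂P/∂y = 6*y
  integrand = ∂Q/∂x - ∂P/∂y = -6*x - 6*y.
Integrating over R: integral_0^1 integral_0^1 (-6*x - 6*y) dx dy = -6.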